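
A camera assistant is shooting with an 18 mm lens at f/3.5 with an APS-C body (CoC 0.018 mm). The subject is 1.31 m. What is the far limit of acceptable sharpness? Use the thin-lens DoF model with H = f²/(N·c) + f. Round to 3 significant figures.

1.75 m

Hyperfocal distance H = f²/(N·c) + f = 18²/(3.5 × 0.018) + 18 = 324/0.063 + 18 ≈ 5160.9 mm ≈ 5.161 m.
Far limit Df = s·(H − f)/(H − s) = 1310 × (5160.9 − 18) / (5160.9 − 1310) = 1310 × 5142.9 / 3850.9 ≈ 1749.5 mm ≈ 1.75 m.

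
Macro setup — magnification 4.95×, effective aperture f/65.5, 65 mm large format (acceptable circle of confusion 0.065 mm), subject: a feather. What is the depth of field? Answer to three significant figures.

0.348 mm

At magnification m, DoF ≈ 2·N_eff·c/m² = 2 × 65.5 × 0.065 / 4.95² = 8.515 / 24.5 ≈ 0.348 mm.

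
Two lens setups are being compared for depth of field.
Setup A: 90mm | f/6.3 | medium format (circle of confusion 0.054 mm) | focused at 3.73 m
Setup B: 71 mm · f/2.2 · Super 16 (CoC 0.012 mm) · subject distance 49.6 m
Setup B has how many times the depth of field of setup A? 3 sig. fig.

Setup A: H = 90²/(6.3×0.054) + 90 ≈ 23899.5 mm; DoF = Df − Dn = 4403.2 − 3235.4 ≈ 1167.8 mm.
Setup B: H = 71²/(2.2×0.012) + 71 ≈ 191018.0 mm; DoF = Df − Dn = 66971 − 39384 ≈ 27587 mm.
Ratio = 27587 / 1167.8 ≈ 23.6.

23.6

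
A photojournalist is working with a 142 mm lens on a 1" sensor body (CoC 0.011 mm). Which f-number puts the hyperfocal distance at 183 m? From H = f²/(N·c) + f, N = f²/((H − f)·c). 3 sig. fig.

Rearrange H = f²/(N·c) + f for N: N = f² / ((H − f)·c).
N = 142² / ((183000 − 142) × 0.011) = 20164 / 2011 ≈ 10.

f/10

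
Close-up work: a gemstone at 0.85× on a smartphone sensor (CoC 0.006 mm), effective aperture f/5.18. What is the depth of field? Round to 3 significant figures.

At magnification m, DoF ≈ 2·N_eff·c/m² = 2 × 5.18 × 0.006 / 0.85² = 0.06216 / 0.7225 ≈ 0.086 mm.

0.0860 mm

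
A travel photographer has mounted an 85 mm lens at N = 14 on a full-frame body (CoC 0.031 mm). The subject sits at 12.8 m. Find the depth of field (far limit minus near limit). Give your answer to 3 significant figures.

46.9 m

Hyperfocal distance H = f²/(N·c) + f = 85²/(14 × 0.031) + 85 = 7225/0.434 + 85 ≈ 16732.5 mm ≈ 16.73 m.
Near limit Dn = s·(H − f)/(H + s − 2f) = 12800 × (16732.5 − 85) / (16732.5 + 12800 − 2 × 85) = 12800 × 16647.5 / 29362.5 ≈ 7257 mm.
Far limit Df = s·(H − f)/(H − s) = 12800 × (16732.5 − 85) / (16732.5 − 12800) = 12800 × 16647.5 / 3932.5 ≈ 54187 mm.
Depth of field = Df − Dn = 54187 − 7257 ≈ 46930 mm ≈ 46.9 m.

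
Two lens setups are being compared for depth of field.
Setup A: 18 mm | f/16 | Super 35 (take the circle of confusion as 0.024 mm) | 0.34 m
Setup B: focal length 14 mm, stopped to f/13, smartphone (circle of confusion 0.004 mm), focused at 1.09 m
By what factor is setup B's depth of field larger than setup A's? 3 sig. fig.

Setup A: H = 18²/(16×0.024) + 18 ≈ 861.8 mm; DoF = Df − Dn = 549.83 − 246.09 ≈ 303.74 mm.
Setup B: H = 14²/(13×0.004) + 14 ≈ 3783.2 mm; DoF = Df − Dn = 1525.48 − 847.94 ≈ 677.54 mm.
Ratio = 677.54 / 303.74 ≈ 2.23.

2.23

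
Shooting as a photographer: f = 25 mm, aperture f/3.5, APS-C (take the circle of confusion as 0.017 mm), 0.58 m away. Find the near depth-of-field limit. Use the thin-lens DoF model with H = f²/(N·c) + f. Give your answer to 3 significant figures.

0.551 m

Hyperfocal distance H = f²/(N·c) + f = 25²/(3.5 × 0.017) + 25 = 625/0.0595 + 25 ≈ 10529.2 mm ≈ 10.53 m.
Near limit Dn = s·(H − f)/(H + s − 2f) = 580 × (10529.2 − 25) / (10529.2 + 580 − 2 × 25) = 580 × 10504.2 / 11059.2 ≈ 550.89 mm ≈ 0.551 m.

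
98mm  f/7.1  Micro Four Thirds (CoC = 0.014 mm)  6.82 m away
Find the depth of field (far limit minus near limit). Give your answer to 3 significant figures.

0.954 m

Hyperfocal distance H = f²/(N·c) + f = 98²/(7.1 × 0.014) + 98 = 9604/0.0994 + 98 ≈ 96717.7 mm ≈ 96.72 m.
Near limit Dn = s·(H − f)/(H + s − 2f) = 6820 × (96717.7 − 98) / (96717.7 + 6820 − 2 × 98) = 6820 × 96619.7 / 103341.7 ≈ 6376.38 mm.
Far limit Df = s·(H − f)/(H − s) = 6820 × (96717.7 − 98) / (96717.7 − 6820) = 6820 × 96619.7 / 89897.7 ≈ 7329.96 mm.
Depth of field = Df − Dn = 7329.96 − 6376.38 ≈ 953.58 mm ≈ 0.954 m.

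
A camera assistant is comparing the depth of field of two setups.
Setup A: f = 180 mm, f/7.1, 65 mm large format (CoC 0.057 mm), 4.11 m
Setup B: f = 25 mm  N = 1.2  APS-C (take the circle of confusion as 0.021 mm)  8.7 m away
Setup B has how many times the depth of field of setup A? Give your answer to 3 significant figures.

17.1

Setup A: H = 180²/(7.1×0.057) + 180 ≈ 80239.3 mm; DoF = Df − Dn = 4322.17 − 3917.69 ≈ 404.48 mm.
Setup B: H = 25²/(1.2×0.021) + 25 ≈ 24826.6 mm; DoF = Df − Dn = 13380.0 − 6445.5 ≈ 6934.5 mm.
Ratio = 6934.5 / 404.48 ≈ 17.1.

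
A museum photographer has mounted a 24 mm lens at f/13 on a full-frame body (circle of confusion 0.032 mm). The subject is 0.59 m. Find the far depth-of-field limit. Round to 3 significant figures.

Hyperfocal distance H = f²/(N·c) + f = 24²/(13 × 0.032) + 24 = 576/0.416 + 24 ≈ 1408.6 mm ≈ 1.409 m.
Far limit Df = s·(H − f)/(H − s) = 590 × (1408.6 − 24) / (1408.6 − 590) = 590 × 1384.6 / 818.6 ≈ 997.93 mm ≈ 0.998 m.

0.998 m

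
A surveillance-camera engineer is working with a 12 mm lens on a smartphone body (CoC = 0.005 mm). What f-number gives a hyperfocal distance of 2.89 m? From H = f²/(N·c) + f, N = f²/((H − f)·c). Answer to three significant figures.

Rearrange H = f²/(N·c) + f for N: N = f² / ((H − f)·c).
N = 12² / ((2890 − 12) × 0.005) = 144 / 14.39 ≈ 10.

f/10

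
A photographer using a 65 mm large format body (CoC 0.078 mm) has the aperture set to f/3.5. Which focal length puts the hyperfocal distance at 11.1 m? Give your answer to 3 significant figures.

From H = f²/(N·c) + f, with f ≪ H: f ≈ √(H·N·c) = √(11100 × 3.5 × 0.078) = √3030.3 ≈ 55.05 mm.
Exact: f² + N·c·f − N·c·H = 0 ⇒ f = (−N·c + √((N·c)² + 4·N·c·H))/2 = (−0.273 + √12121)/2 ≈ 54.912 mm ≈ 54.9 mm.

54.9 mm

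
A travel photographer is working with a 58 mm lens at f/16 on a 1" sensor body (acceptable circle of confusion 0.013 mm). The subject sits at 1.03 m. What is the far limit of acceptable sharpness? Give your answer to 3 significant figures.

1.10 m

Hyperfocal distance H = f²/(N·c) + f = 58²/(16 × 0.013) + 58 = 3364/0.208 + 58 ≈ 16231.1 mm ≈ 16.23 m.
Far limit Df = s·(H − f)/(H − s) = 1030 × (16231.1 − 58) / (16231.1 − 1030) = 1030 × 16173.1 / 15201.1 ≈ 1095.9 mm ≈ 1.10 m.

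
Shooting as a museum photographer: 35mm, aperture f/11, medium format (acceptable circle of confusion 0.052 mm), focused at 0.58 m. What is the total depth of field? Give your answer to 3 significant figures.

316 mm

Hyperfocal distance H = f²/(N·c) + f = 35²/(11 × 0.052) + 35 = 1225/0.572 + 35 ≈ 2176.6 mm ≈ 2.177 m.
Near limit Dn = s·(H − f)/(H + s − 2f) = 580 × (2176.6 − 35) / (2176.6 + 580 − 2 × 35) = 580 × 2141.6 / 2686.6 ≈ 462.34 mm.
Far limit Df = s·(H − f)/(H − s) = 580 × (2176.6 − 35) / (2176.6 − 580) = 580 × 2141.6 / 1596.6 ≈ 777.98 mm.
Depth of field = Df − Dn = 777.98 − 462.34 ≈ 315.64 mm.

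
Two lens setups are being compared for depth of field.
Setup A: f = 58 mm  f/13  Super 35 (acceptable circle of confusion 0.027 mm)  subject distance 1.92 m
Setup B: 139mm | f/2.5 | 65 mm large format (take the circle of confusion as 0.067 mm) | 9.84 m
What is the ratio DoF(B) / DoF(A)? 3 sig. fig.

2.15

Setup A: H = 58²/(13×0.027) + 58 ≈ 9642.0 mm; DoF = Df − Dn = 2382.97 − 1607.66 ≈ 775.31 mm.
Setup B: H = 139²/(2.5×0.067) + 139 ≈ 115488.3 mm; DoF = Df − Dn = 10743.5 − 9076.6 ≈ 1666.9 mm.
Ratio = 1666.9 / 775.31 ≈ 2.15.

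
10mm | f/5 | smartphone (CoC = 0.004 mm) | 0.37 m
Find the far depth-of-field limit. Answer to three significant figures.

Hyperfocal distance H = f²/(N·c) + f = 10²/(5 × 0.004) + 10 = 100/0.02 + 10 ≈ 5010.0 mm ≈ 5.010 m.
Far limit Df = s·(H − f)/(H − s) = 370 × (5010.0 − 10) / (5010.0 − 370) = 370 × 5000.0 / 4640.0 ≈ 398.71 mm.

399 mm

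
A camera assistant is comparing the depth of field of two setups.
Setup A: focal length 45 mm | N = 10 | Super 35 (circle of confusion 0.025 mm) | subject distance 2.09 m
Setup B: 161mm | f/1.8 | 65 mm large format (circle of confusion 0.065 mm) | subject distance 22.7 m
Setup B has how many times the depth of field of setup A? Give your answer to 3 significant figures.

Setup A: H = 45²/(10×0.025) + 45 ≈ 8145.0 mm; DoF = Df − Dn = 2795.9 − 1668.7 ≈ 1127.2 mm.
Setup B: H = 161²/(1.8×0.065) + 161 ≈ 221708.0 mm; DoF = Df − Dn = 25270.9 − 20603.9 ≈ 4667.0 mm.
Ratio = 4667.0 / 1127.2 ≈ 4.14.

4.14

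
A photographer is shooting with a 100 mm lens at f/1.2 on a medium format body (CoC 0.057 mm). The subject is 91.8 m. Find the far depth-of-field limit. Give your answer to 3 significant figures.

Hyperfocal distance H = f²/(N·c) + f = 100²/(1.2 × 0.057) + 100 = 10000/0.0684 + 100 ≈ 146298.8 mm ≈ 146.3 m.
Far limit Df = s·(H − f)/(H − s) = 91800 × (146298.8 − 100) / (146298.8 − 91800) = 91800 × 146198.8 / 54498.8 ≈ 246263 mm ≈ 246 m.

246 m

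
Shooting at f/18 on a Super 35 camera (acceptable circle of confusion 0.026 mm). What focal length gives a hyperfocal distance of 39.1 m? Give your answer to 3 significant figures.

135 mm

From H = f²/(N·c) + f, with f ≪ H: f ≈ √(H·N·c) = √(39100 × 18 × 0.026) = √18299 ≈ 135.3 mm.
The +f correction barely moves this — solving exactly, f² + N·c·f − N·c·H = 0 ⇒ f = (−N·c + √((N·c)² + 4·N·c·H))/2 = (−0.468 + √73195)/2 ≈ 135.04 mm, so f ≈ 135 mm.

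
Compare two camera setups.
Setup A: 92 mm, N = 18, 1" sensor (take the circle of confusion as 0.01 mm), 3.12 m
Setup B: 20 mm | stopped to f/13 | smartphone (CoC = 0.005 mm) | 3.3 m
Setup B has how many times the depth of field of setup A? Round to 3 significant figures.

12.2

Setup A: H = 92²/(18×0.01) + 92 ≈ 47114.2 mm; DoF = Df − Dn = 3334.74 − 2931.24 ≈ 403.50 mm.
Setup B: H = 20²/(13×0.005) + 20 ≈ 6173.8 mm; DoF = Df − Dn = 7066.4 − 2152.6 ≈ 4913.8 mm.
Ratio = 4913.8 / 403.50 ≈ 12.2.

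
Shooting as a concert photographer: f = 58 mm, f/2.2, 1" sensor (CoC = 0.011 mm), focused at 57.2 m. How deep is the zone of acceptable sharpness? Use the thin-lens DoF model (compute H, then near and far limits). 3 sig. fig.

Hyperfocal distance H = f²/(N·c) + f = 58²/(2.2 × 0.011) + 58 = 3364/0.0242 + 58 ≈ 139066.3 mm ≈ 139.1 m.
Near limit Dn = s·(H − f)/(H + s − 2f) = 57200 × (139066.3 − 58) / (139066.3 + 57200 − 2 × 58) = 57200 × 139008.3 / 196150.3 ≈ 40537 mm.
Far limit Df = s·(H − f)/(H − s) = 57200 × (139066.3 − 58) / (139066.3 − 57200) = 57200 × 139008.3 / 81866.3 ≈ 97125 mm.
Depth of field = Df − Dn = 97125 − 40537 ≈ 56588 mm ≈ 56.6 m.

56.6 m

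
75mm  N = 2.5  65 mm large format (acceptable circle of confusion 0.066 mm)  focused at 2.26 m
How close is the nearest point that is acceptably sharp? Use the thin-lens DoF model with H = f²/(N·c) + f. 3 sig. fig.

Hyperfocal distance H = f²/(N·c) + f = 75²/(2.5 × 0.066) + 75 = 5625/0.165 + 75 ≈ 34165.9 mm ≈ 34.17 m.
Near limit Dn = s·(H − f)/(H + s − 2f) = 2260 × (34165.9 − 75) / (34165.9 + 2260 − 2 × 75) = 2260 × 34090.9 / 36275.9 ≈ 2123.9 mm ≈ 2.12 m.

2.12 m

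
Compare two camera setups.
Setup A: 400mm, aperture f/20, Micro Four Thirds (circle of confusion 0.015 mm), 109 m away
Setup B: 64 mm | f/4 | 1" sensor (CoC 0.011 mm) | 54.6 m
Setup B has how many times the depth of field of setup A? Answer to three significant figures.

2.10

Setup A: H = 400²/(20×0.015) + 400 ≈ 533733.3 mm; DoF = Df − Dn = 136870 − 90560 ≈ 46310 mm.
Setup B: H = 64²/(4×0.011) + 64 ≈ 93154.9 mm; DoF = Df − Dn = 131832 − 34430 ≈ 97402 mm.
Ratio = 97402 / 46310 ≈ 2.10.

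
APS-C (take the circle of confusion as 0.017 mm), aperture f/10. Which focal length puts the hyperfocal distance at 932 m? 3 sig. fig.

398 mm

From H = f²/(N·c) + f, with f ≪ H: f ≈ √(H·N·c) = √(932000 × 10 × 0.017) = √158440 ≈ 398.0 mm.
The +f correction barely moves this — solving exactly, f² + N·c·f − N·c·H = 0 ⇒ f = (−N·c + √((N·c)² + 4·N·c·H))/2 = (−0.17 + √633760)/2 ≈ 397.96 mm, so f ≈ 398 mm.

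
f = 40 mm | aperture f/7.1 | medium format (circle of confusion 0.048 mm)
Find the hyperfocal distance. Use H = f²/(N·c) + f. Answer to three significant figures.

Hyperfocal distance H = f²/(N·c) + f = 40²/(7.1 × 0.048) + 40 = 1600/0.3408 + 40 ≈ 4734.8 mm ≈ 4.73 m.

4.73 m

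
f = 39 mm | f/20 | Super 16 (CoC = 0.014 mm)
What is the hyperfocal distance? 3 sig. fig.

Hyperfocal distance H = f²/(N·c) + f = 39²/(20 × 0.014) + 39 = 1521/0.28 + 39 ≈ 5471.1 mm ≈ 5.47 m.

5.47 m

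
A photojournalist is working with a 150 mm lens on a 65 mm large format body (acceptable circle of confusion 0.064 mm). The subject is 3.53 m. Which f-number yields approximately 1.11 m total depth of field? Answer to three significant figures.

Write h = H − f = f²/(N·c). The thin-lens limits are Dn = s·h/(h + (s−f)) and Df = s·h/(h − (s−f)), so DoF = Df − Dn = 2·s·(s−f)·h / (h² − (s−f)²).
That is a quadratic in h: DoF·h² − 2·s·(s−f)·h − DoF·(s−f)² = 0 ⇒ h = (s−f)·(s + √(s² + DoF²)) / DoF = 3380 × (3530 + √(3530² + 1110²)) / 1110 = 3380 × (3530 + 3700.41) / 1110 ≈ 22017 mm.
Then N = f²/(c·h) = 150² / (0.064 × 22017) = 22500 / 1409.1 ≈ 16.

f/16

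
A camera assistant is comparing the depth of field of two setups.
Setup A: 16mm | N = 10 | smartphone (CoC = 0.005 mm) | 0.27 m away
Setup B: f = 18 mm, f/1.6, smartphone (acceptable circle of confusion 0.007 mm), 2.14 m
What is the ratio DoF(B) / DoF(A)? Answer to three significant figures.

Setup A: H = 16²/(10×0.005) + 16 ≈ 5136.0 mm; DoF = Df − Dn = 284.094 − 257.239 ≈ 26.855 mm.
Setup B: H = 18²/(1.6×0.007) + 18 ≈ 28946.6 mm; DoF = Df − Dn = 2309.40 − 1993.75 ≈ 315.65 mm.
Ratio = 315.65 / 26.855 ≈ 11.8.

11.8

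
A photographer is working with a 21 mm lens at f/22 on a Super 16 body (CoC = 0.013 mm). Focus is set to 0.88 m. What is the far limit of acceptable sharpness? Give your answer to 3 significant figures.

1.99 m

Hyperfocal distance H = f²/(N·c) + f = 21²/(22 × 0.013) + 21 = 441/0.286 + 21 ≈ 1563.0 mm ≈ 1.563 m.
Far limit Df = s·(H − f)/(H − s) = 880 × (1563.0 − 21) / (1563.0 − 880) = 880 × 1542.0 / 683.0 ≈ 1986.8 mm ≈ 1.99 m.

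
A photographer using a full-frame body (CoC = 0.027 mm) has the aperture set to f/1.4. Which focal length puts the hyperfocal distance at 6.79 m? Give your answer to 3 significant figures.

16.0 mm

From H = f²/(N·c) + f, with f ≪ H: f ≈ √(H·N·c) = √(6790 × 1.4 × 0.027) = √256.66 ≈ 16.02 mm.
The +f correction barely moves this — solving exactly, f² + N·c·f − N·c·H = 0 ⇒ f = (−N·c + √((N·c)² + 4·N·c·H))/2 = (−0.0378 + √1026.6)/2 ≈ 16.002 mm, so f ≈ 16.0 mm.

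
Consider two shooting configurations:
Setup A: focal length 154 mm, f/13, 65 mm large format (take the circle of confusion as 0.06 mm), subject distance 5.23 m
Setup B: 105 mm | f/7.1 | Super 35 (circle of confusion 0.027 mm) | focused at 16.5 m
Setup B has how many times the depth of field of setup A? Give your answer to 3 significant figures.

Setup A: H = 154²/(13×0.06) + 154 ≈ 30559.1 mm; DoF = Df − Dn = 6278.1 − 4481.8 ≈ 1796.3 mm.
Setup B: H = 105²/(7.1×0.027) + 105 ≈ 57616.7 mm; DoF = Df − Dn = 23079 − 12840 ≈ 10239 mm.
Ratio = 10239 / 1796.3 ≈ 5.70.

5.70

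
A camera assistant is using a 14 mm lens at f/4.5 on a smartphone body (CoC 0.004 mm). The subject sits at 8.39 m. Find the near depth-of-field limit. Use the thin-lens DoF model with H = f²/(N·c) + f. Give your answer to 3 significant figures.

4.74 m

Hyperfocal distance H = f²/(N·c) + f = 14²/(4.5 × 0.004) + 14 = 196/0.018 + 14 ≈ 10902.9 mm ≈ 10.90 m.
Near limit Dn = s·(H − f)/(H + s − 2f) = 8390 × (10902.9 − 14) / (10902.9 + 8390 − 2 × 14) = 8390 × 10888.9 / 19264.9 ≈ 4742.2 mm ≈ 4.74 m.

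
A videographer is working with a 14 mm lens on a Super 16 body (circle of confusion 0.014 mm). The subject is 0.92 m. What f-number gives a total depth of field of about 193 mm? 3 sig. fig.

Write h = H − f = f²/(N·c). The thin-lens limits are Dn = s·h/(h + (s−f)) and Df = s·h/(h − (s−f)), so DoF = Df − Dn = 2·s·(s−f)·h / (h² − (s−f)²).
That is a quadratic in h: DoF·h² − 2·s·(s−f)·h − DoF·(s−f)² = 0 ⇒ h = (s−f)·(s + √(s² + DoF²)) / DoF = 906 × (920 + √(920² + 193²)) / 193 = 906 × (920 + 940.026) / 193 ≈ 8731.5 mm.
Then N = f²/(c·h) = 14² / (0.014 × 8731.5) = 196 / 122.24 ≈ 1.60.

f/1.60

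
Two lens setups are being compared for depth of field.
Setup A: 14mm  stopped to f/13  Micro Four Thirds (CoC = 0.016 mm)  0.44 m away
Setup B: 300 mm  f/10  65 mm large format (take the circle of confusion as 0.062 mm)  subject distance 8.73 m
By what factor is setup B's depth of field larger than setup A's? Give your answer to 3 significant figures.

2.03

Setup A: H = 14²/(13×0.016) + 14 ≈ 956.3 mm; DoF = Df − Dn = 803.04 − 303.01 ≈ 500.03 mm.
Setup B: H = 300²/(10×0.062) + 300 ≈ 145461.3 mm; DoF = Df − Dn = 9268.2 − 8250.8 ≈ 1017.4 mm.
Ratio = 1017.4 / 500.03 ≈ 2.03.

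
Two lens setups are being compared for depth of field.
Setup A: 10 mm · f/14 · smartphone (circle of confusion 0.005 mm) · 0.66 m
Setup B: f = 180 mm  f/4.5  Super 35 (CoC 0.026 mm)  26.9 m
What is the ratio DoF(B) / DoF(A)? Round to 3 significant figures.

Setup A: H = 10²/(14×0.005) + 10 ≈ 1438.6 mm; DoF = Df − Dn = 1211.01 − 453.61 ≈ 757.40 mm.
Setup B: H = 180²/(4.5×0.026) + 180 ≈ 277103.1 mm; DoF = Df − Dn = 29772.7 − 24532.9 ≈ 5239.8 mm.
Ratio = 5239.8 / 757.40 ≈ 6.92.

6.92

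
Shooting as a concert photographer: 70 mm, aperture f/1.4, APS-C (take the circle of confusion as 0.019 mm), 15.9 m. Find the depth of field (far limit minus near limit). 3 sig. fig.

2.75 m

Hyperfocal distance H = f²/(N·c) + f = 70²/(1.4 × 0.019) + 70 = 4900/0.0266 + 70 ≈ 184280.5 mm ≈ 184.3 m.
Near limit Dn = s·(H − f)/(H + s − 2f) = 15900 × (184280.5 − 70) / (184280.5 + 15900 − 2 × 70) = 15900 × 184210.5 / 200040.5 ≈ 14641.8 mm.
Far limit Df = s·(H − f)/(H − s) = 15900 × (184280.5 − 70) / (184280.5 − 15900) = 15900 × 184210.5 / 168380.5 ≈ 17394.8 mm.
Depth of field = Df − Dn = 17394.8 − 14641.8 ≈ 2753.0 mm ≈ 2.75 m.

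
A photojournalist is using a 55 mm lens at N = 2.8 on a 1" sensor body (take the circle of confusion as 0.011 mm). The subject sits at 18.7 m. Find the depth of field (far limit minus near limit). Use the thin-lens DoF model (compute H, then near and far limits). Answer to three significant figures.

7.37 m

Hyperfocal distance H = f²/(N·c) + f = 55²/(2.8 × 0.011) + 55 = 3025/0.0308 + 55 ≈ 98269.3 mm ≈ 98.27 m.
Near limit Dn = s·(H − f)/(H + s − 2f) = 18700 × (98269.3 − 55) / (98269.3 + 18700 − 2 × 55) = 18700 × 98214.3 / 116859.3 ≈ 15716.4 mm.
Far limit Df = s·(H − f)/(H − s) = 18700 × (98269.3 − 55) / (98269.3 − 18700) = 18700 × 98214.3 / 79569.3 ≈ 23081.9 mm.
Depth of field = Df − Dn = 23081.9 − 15716.4 ≈ 7365.5 mm ≈ 7.37 m.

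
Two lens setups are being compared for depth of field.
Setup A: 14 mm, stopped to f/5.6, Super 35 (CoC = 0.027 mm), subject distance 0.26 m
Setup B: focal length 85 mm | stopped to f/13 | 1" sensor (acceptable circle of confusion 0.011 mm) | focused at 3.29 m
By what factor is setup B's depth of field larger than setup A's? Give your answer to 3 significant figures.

4.09

Setup A: H = 14²/(5.6×0.027) + 14 ≈ 1310.3 mm; DoF = Df − Dn = 320.90 − 218.53 ≈ 102.37 mm.
Setup B: H = 85²/(13×0.011) + 85 ≈ 50609.5 mm; DoF = Df − Dn = 3512.84 − 3093.75 ≈ 419.09 mm.
Ratio = 419.09 / 102.37 ≈ 4.09.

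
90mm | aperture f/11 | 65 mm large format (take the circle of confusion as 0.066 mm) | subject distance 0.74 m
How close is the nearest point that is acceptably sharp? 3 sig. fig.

0.699 m

Hyperfocal distance H = f²/(N·c) + f = 90²/(11 × 0.066) + 90 = 8100/0.726 + 90 ≈ 11247.0 mm ≈ 11.25 m.
Near limit Dn = s·(H − f)/(H + s − 2f) = 740 × (11247.0 − 90) / (11247.0 + 740 − 2 × 90) = 740 × 11157.0 / 11807.0 ≈ 699.26 mm ≈ 0.699 m.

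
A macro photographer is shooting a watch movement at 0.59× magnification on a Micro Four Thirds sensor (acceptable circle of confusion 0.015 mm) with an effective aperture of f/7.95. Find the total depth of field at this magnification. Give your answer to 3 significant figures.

At magnification m, DoF ≈ 2·N_eff·c/m² = 2 × 7.95 × 0.015 / 0.59² = 0.2385 / 0.3481 ≈ 0.685 mm.

0.685 mm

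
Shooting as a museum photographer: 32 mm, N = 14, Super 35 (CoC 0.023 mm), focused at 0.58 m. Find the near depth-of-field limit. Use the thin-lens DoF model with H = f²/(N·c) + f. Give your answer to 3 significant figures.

495 mm

Hyperfocal distance H = f²/(N·c) + f = 32²/(14 × 0.023) + 32 = 1024/0.322 + 32 ≈ 3212.1 mm ≈ 3.212 m.
Near limit Dn = s·(H − f)/(H + s − 2f) = 580 × (3212.1 − 32) / (3212.1 + 580 − 2 × 32) = 580 × 3180.1 / 3728.1 ≈ 494.75 mm.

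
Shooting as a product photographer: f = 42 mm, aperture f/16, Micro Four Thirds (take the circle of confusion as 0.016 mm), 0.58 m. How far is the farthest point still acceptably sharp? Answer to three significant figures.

0.629 m

Hyperfocal distance H = f²/(N·c) + f = 42²/(16 × 0.016) + 42 = 1764/0.256 + 42 ≈ 6932.6 mm ≈ 6.933 m.
Far limit Df = s·(H − f)/(H − s) = 580 × (6932.6 − 42) / (6932.6 − 580) = 580 × 6890.6 / 6352.6 ≈ 629.12 mm ≈ 0.629 m.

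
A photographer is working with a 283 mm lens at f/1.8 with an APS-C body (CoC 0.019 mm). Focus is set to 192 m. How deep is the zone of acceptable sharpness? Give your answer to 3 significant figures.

31.6 m

Hyperfocal distance H = f²/(N·c) + f = 283²/(1.8 × 0.019) + 283 = 80089/0.0342 + 283 ≈ 2342066.6 mm ≈ 2342 m.
Near limit Dn = s·(H − f)/(H + s − 2f) = 192000 × (2342066.6 − 283) / (2342066.6 + 192000 − 2 × 283) = 192000 × 2341783.6 / 2533500.6 ≈ 177471 mm.
Far limit Df = s·(H − f)/(H − s) = 192000 × (2342066.6 − 283) / (2342066.6 − 192000) = 192000 × 2341783.6 / 2150066.6 ≈ 209120 mm.
Depth of field = Df − Dn = 209120 − 177471 ≈ 31649 mm ≈ 31.6 m.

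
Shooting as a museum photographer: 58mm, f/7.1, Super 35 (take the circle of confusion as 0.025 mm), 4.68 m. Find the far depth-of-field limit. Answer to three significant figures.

Hyperfocal distance H = f²/(N·c) + f = 58²/(7.1 × 0.025) + 58 = 3364/0.1775 + 58 ≈ 19010.1 mm ≈ 19.01 m.
Far limit Df = s·(H − f)/(H − s) = 4680 × (19010.1 − 58) / (19010.1 − 4680) = 4680 × 18952.1 / 14330.1 ≈ 6189.5 mm ≈ 6.19 m.

6.19 m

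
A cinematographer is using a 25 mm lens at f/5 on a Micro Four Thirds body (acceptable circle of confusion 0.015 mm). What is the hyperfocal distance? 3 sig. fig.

Hyperfocal distance H = f²/(N·c) + f = 25²/(5 × 0.015) + 25 = 625/0.075 + 25 ≈ 8358.3 mm ≈ 8.36 m.

8.36 m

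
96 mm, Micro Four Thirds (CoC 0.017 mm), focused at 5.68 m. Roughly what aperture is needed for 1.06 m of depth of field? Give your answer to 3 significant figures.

Write h = H − f = f²/(N·c). The thin-lens limits are Dn = s·h/(h + (s−f)) and Df = s·h/(h − (s−f)), so DoF = Df − Dn = 2·s·(s−f)·h / (h² − (s−f)²).
That is a quadratic in h: DoF·h² − 2·s·(s−f)·h − DoF·(s−f)² = 0 ⇒ h = (s−f)·(s + √(s² + DoF²)) / DoF = 5584 × (5680 + √(5680² + 1060²)) / 1060 = 5584 × (5680 + 5778.06) / 1060 ≈ 60360 mm.
Then N = f²/(c·h) = 96² / (0.017 × 60360) = 9216 / 1026.1 ≈ 8.98.

f/8.98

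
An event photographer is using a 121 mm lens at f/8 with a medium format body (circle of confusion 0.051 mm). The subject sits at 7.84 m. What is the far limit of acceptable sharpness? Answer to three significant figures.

9.99 m

Hyperfocal distance H = f²/(N·c) + f = 121²/(8 × 0.051) + 121 = 14641/0.408 + 121 ≈ 36005.8 mm ≈ 36.01 m.
Far limit Df = s·(H − f)/(H − s) = 7840 × (36005.8 − 121) / (36005.8 − 7840) = 7840 × 35884.8 / 28165.8 ≈ 9988.6 mm ≈ 9.99 m.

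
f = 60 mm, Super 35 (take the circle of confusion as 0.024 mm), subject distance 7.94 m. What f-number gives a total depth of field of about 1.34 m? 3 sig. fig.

Write h = H − f = f²/(N·c). The thin-lens limits are Dn = s·h/(h + (s−f)) and Df = s·h/(h − (s−f)), so DoF = Df − Dn = 2·s·(s−f)·h / (h² − (s−f)²).
That is a quadratic in h: DoF·h² − 2·s·(s−f)·h − DoF·(s−f)² = 0 ⇒ h = (s−f)·(s + √(s² + DoF²)) / DoF = 7880 × (7940 + √(7940² + 1340²)) / 1340 = 7880 × (7940 + 8052.28) / 1340 ≈ 94044 mm.
Then N = f²/(c·h) = 60² / (0.024 × 94044) = 3600 / 2257.1 ≈ 1.59.

f/1.59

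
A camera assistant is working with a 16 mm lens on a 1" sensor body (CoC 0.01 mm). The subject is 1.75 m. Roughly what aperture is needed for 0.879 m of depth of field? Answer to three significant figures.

Write h = H − f = f²/(N·c). The thin-lens limits are Dn = s·h/(h + (s−f)) and Df = s·h/(h − (s−f)), so DoF = Df − Dn = 2·s·(s−f)·h / (h² − (s−f)²).
That is a quadratic in h: DoF·h² − 2·s·(s−f)·h − DoF·(s−f)² = 0 ⇒ h = (s−f)·(s + √(s² + DoF²)) / DoF = 1734 × (1750 + √(1750² + 879²)) / 879 = 1734 × (1750 + 1958.35) / 879 ≈ 7315.5 mm.
Then N = f²/(c·h) = 16² / (0.01 × 7315.5) = 256 / 73.155 ≈ 3.50.

f/3.50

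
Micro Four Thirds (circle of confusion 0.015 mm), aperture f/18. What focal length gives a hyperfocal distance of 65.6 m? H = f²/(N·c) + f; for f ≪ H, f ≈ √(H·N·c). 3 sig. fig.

133 mm

From H = f²/(N·c) + f, with f ≪ H: f ≈ √(H·N·c) = √(65600 × 18 × 0.015) = √17712 ≈ 133.1 mm.
The +f correction barely moves this — solving exactly, f² + N·c·f − N·c·H = 0 ⇒ f = (−N·c + √((N·c)² + 4·N·c·H))/2 = (−0.27 + √70848)/2 ≈ 132.95 mm, so f ≈ 133 mm.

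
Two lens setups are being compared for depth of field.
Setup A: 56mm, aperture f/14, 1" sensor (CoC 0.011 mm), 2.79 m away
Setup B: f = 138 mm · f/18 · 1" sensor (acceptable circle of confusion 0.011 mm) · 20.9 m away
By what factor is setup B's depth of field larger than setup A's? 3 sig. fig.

12.4

Setup A: H = 56²/(14×0.011) + 56 ≈ 20419.6 mm; DoF = Df − Dn = 3222.67 − 2459.76 ≈ 762.91 mm.
Setup B: H = 138²/(18×0.011) + 138 ≈ 96319.8 mm; DoF = Df − Dn = 26653.5 − 17189.5 ≈ 9464.0 mm.
Ratio = 9464.0 / 762.91 ≈ 12.4.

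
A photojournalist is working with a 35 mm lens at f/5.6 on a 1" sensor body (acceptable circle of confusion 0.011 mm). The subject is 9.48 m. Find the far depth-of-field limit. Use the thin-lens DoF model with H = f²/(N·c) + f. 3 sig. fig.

Hyperfocal distance H = f²/(N·c) + f = 35²/(5.6 × 0.011) + 35 = 1225/0.0616 + 35 ≈ 19921.4 mm ≈ 19.92 m.
Far limit Df = s·(H − f)/(H − s) = 9480 × (19921.4 − 35) / (19921.4 − 9480) = 9480 × 19886.4 / 10441.4 ≈ 18055 mm ≈ 18.1 m.

18.1 m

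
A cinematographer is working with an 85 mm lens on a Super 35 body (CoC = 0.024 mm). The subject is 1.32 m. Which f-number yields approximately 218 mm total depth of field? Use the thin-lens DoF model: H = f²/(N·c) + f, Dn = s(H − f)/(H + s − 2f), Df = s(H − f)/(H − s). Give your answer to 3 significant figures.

f/20

Write h = H − f = f²/(N·c). The thin-lens limits are Dn = s·h/(h + (s−f)) and Df = s·h/(h − (s−f)), so DoF = Df − Dn = 2·s·(s−f)·h / (h² − (s−f)²).
That is a quadratic in h: DoF·h² − 2·s·(s−f)·h − DoF·(s−f)² = 0 ⇒ h = (s−f)·(s + √(s² + DoF²)) / DoF = 1235 × (1320 + √(1320² + 218²)) / 218 = 1235 × (1320 + 1337.88) / 218 ≈ 15057 mm.
Then N = f²/(c·h) = 85² / (0.024 × 15057) = 7225 / 361.37 ≈ 20.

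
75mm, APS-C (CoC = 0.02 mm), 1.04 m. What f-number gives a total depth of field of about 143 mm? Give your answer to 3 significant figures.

f/19.9

Write h = H − f = f²/(N·c). The thin-lens limits are Dn = s·h/(h + (s−f)) and Df = s·h/(h − (s−f)), so DoF = Df − Dn = 2·s·(s−f)·h / (h² − (s−f)²).
That is a quadratic in h: DoF·h² − 2·s·(s−f)·h − DoF·(s−f)² = 0 ⇒ h = (s−f)·(s + √(s² + DoF²)) / DoF = 965 × (1040 + √(1040² + 143²)) / 143 = 965 × (1040 + 1049.79) / 143 ≈ 14102 mm.
Then N = f²/(c·h) = 75² / (0.02 × 14102) = 5625 / 282.05 ≈ 19.9.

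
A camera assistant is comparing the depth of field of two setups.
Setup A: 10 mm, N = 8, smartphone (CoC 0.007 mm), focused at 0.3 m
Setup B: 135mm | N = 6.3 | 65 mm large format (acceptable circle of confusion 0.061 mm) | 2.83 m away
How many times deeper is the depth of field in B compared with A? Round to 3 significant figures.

Setup A: H = 10²/(8×0.007) + 10 ≈ 1795.7 mm; DoF = Df − Dn = 358.17 − 258.09 ≈ 100.08 mm.
Setup B: H = 135²/(6.3×0.061) + 135 ≈ 47558.9 mm; DoF = Df − Dn = 3000.51 − 2677.82 ≈ 322.69 mm.
Ratio = 322.69 / 100.08 ≈ 3.22.

3.22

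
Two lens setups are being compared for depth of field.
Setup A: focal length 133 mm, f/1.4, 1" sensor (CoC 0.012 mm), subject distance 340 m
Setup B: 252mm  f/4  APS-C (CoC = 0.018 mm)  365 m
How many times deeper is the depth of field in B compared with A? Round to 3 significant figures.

Setup A: H = 133²/(1.4×0.012) + 133 ≈ 1053049.7 mm; DoF = Df − Dn = 502057 − 257033 ≈ 245024 mm.
Setup B: H = 252²/(4×0.018) + 252 ≈ 882252.0 mm; DoF = Df − Dn = 622385 − 258216 ≈ 364169 mm.
Ratio = 364169 / 245024 ≈ 1.49.

1.49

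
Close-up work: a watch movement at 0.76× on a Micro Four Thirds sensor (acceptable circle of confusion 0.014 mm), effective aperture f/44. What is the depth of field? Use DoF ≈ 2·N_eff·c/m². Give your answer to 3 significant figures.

2.13 mm

At magnification m, DoF ≈ 2·N_eff·c/m² = 2 × 44 × 0.014 / 0.76² = 1.232 / 0.5776 ≈ 2.13 mm.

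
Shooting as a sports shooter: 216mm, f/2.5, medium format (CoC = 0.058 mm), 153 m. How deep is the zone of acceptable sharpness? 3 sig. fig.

188 m

Hyperfocal distance H = f²/(N·c) + f = 216²/(2.5 × 0.058) + 216 = 46656/0.145 + 216 ≈ 321981.5 mm ≈ 322.0 m.
Near limit Dn = s·(H − f)/(H + s − 2f) = 153000 × (321981.5 − 216) / (321981.5 + 153000 − 2 × 216) = 153000 × 321765.5 / 474549.5 ≈ 103741 mm.
Far limit Df = s·(H − f)/(H − s) = 153000 × (321981.5 − 216) / (321981.5 − 153000) = 153000 × 321765.5 / 168981.5 ≈ 291334 mm.
Depth of field = Df − Dn = 291334 − 103741 ≈ 187593 mm ≈ 188 m.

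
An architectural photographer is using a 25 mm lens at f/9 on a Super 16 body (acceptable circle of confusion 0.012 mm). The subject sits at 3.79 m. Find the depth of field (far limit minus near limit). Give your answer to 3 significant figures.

Hyperfocal distance H = f²/(N·c) + f = 25²/(9 × 0.012) + 25 = 625/0.108 + 25 ≈ 5812.0 mm ≈ 5.812 m.
Near limit Dn = s·(H − f)/(H + s − 2f) = 3790 × (5812.0 − 25) / (5812.0 + 3790 − 2 × 25) = 3790 × 5787.0 / 9552.0 ≈ 2296.1 mm.
Far limit Df = s·(H − f)/(H − s) = 3790 × (5812.0 − 25) / (5812.0 − 3790) = 3790 × 5787.0 / 2022.0 ≈ 10846.9 mm.
Depth of field = Df − Dn = 10846.9 − 2296.1 ≈ 8550.8 mm ≈ 8.55 m.

8.55 m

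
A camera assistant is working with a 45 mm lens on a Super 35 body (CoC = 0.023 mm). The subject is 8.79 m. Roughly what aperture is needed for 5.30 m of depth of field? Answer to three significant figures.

Write h = H − f = f²/(N·c). The thin-lens limits are Dn = s·h/(h + (s−f)) and Df = s·h/(h − (s−f)), so DoF = Df − Dn = 2·s·(s−f)·h / (h² − (s−f)²).
That is a quadratic in h: DoF·h² − 2·s·(s−f)·h − DoF·(s−f)² = 0 ⇒ h = (s−f)·(s + √(s² + DoF²)) / DoF = 8745 × (8790 + √(8790² + 5300²)) / 5300 = 8745 × (8790 + 10264.2) / 5300 ≈ 31439 mm.
Then N = f²/(c·h) = 45² / (0.023 × 31439) = 2025 / 723.11 ≈ 2.80.

f/2.80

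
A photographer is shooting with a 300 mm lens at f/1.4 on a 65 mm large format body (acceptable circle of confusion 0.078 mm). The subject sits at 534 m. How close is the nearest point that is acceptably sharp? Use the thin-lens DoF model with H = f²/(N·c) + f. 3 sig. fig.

324 m

Hyperfocal distance H = f²/(N·c) + f = 300²/(1.4 × 0.078) + 300 = 90000/0.1092 + 300 ≈ 824475.8 mm ≈ 824.5 m.
Near limit Dn = s·(H − f)/(H + s − 2f) = 534000 × (824475.8 − 300) / (824475.8 + 534000 − 2 × 300) = 534000 × 824175.8 / 1357875.8 ≈ 324116 mm ≈ 324 m.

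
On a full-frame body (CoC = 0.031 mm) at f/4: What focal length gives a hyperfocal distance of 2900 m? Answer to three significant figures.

From H = f²/(N·c) + f, with f ≪ H: f ≈ √(H·N·c) = √(2900000 × 4 × 0.031) = √359600 ≈ 599.7 mm.
The +f correction barely moves this — solving exactly, f² + N·c·f − N·c·H = 0 ⇒ f = (−N·c + √((N·c)² + 4·N·c·H))/2 = (−0.124 + √1438400)/2 ≈ 599.60 mm, so f ≈ 600 mm.

600 mm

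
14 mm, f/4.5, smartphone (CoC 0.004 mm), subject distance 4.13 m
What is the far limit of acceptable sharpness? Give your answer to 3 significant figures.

6.64 m

Hyperfocal distance H = f²/(N·c) + f = 14²/(4.5 × 0.004) + 14 = 196/0.018 + 14 ≈ 10902.9 mm ≈ 10.90 m.
Far limit Df = s·(H − f)/(H − s) = 4130 × (10902.9 − 14) / (10902.9 − 4130) = 4130 × 10888.9 / 6772.9 ≈ 6639.9 mm ≈ 6.64 m.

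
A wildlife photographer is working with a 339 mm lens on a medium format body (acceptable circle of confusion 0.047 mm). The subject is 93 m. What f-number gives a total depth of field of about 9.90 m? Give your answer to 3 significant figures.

f/1.40

Write h = H − f = f²/(N·c). The thin-lens limits are Dn = s·h/(h + (s−f)) and Df = s·h/(h − (s−f)), so DoF = Df − Dn = 2·s·(s−f)·h / (h² − (s−f)²).
That is a quadratic in h: DoF·h² − 2·s·(s−f)·h − DoF·(s−f)² = 0 ⇒ h = (s−f)·(s + √(s² + DoF²)) / DoF = 92661 × (93000 + √(93000² + 9900²)) / 9900 = 92661 × (93000 + 93525.5) / 9900 ≈ 1745822 mm.
Then N = f²/(c·h) = 339² / (0.047 × 1745822) = 114921 / 82054 ≈ 1.40.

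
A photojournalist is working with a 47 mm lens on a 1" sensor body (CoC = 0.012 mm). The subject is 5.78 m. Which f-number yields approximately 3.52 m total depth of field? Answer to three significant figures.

Write h = H − f = f²/(N·c). The thin-lens limits are Dn = s·h/(h + (s−f)) and Df = s·h/(h − (s−f)), so DoF = Df − Dn = 2·s·(s−f)·h / (h² − (s−f)²).
That is a quadratic in h: DoF·h² − 2·s·(s−f)·h − DoF·(s−f)² = 0 ⇒ h = (s−f)·(s + √(s² + DoF²)) / DoF = 5733 × (5780 + √(5780² + 3520²)) / 3520 = 5733 × (5780 + 6767.48) / 3520 ≈ 20436 mm.
Then N = f²/(c·h) = 47² / (0.012 × 20436) = 2209 / 245.23 ≈ 9.01.

f/9.01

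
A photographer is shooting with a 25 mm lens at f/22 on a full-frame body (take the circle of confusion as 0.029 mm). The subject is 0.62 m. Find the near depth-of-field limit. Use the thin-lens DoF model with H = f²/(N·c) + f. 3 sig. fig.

Hyperfocal distance H = f²/(N·c) + f = 25²/(22 × 0.029) + 25 = 625/0.638 + 25 ≈ 1004.6 mm ≈ 1.005 m.
Near limit Dn = s·(H − f)/(H + s − 2f) = 620 × (1004.6 − 25) / (1004.6 + 620 − 2 × 25) = 620 × 979.6 / 1574.6 ≈ 385.72 mm.

386 mm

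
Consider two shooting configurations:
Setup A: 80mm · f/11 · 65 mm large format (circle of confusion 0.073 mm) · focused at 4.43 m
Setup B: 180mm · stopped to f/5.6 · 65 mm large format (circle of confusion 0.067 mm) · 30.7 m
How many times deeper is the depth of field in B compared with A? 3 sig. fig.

Setup A: H = 80²/(11×0.073) + 80 ≈ 8050.1 mm; DoF = Df − Dn = 9753.2 − 2865.9 ≈ 6887.3 mm.
Setup B: H = 180²/(5.6×0.067) + 180 ≈ 86533.9 mm; DoF = Df − Dn = 47481 − 22683 ≈ 24798 mm.
Ratio = 24798 / 6887.3 ≈ 3.60.

3.60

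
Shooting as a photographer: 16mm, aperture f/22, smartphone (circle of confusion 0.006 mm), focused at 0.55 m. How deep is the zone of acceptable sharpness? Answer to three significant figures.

Hyperfocal distance H = f²/(N·c) + f = 16²/(22 × 0.006) + 16 = 256/0.132 + 16 ≈ 1955.4 mm ≈ 1.955 m.
Near limit Dn = s·(H − f)/(H + s − 2f) = 550 × (1955.4 − 16) / (1955.4 + 550 − 2 × 16) = 550 × 1939.4 / 2473.4 ≈ 431.26 mm.
Far limit Df = s·(H − f)/(H − s) = 550 × (1955.4 − 16) / (1955.4 − 550) = 550 × 1939.4 / 1405.4 ≈ 758.98 mm.
Depth of field = Df − Dn = 758.98 − 431.26 ≈ 327.72 mm.

328 mm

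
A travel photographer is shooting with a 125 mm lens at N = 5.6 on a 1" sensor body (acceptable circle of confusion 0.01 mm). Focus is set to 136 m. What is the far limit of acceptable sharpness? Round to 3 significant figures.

Hyperfocal distance H = f²/(N·c) + f = 125²/(5.6 × 0.01) + 125 = 15625/0.056 + 125 ≈ 279142.9 mm ≈ 279.1 m.
Far limit Df = s·(H − f)/(H − s) = 136000 × (279142.9 − 125) / (279142.9 − 136000) = 136000 × 279017.9 / 143142.9 ≈ 265095 mm ≈ 265 m.

265 m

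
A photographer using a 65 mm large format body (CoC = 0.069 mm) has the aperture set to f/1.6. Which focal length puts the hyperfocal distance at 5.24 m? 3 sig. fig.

24.0 mm

From H = f²/(N·c) + f, with f ≪ H: f ≈ √(H·N·c) = √(5240 × 1.6 × 0.069) = √578.50 ≈ 24.05 mm.
Exact: f² + N·c·f − N·c·H = 0 ⇒ f = (−N·c + √((N·c)² + 4·N·c·H))/2 = (−0.1104 + √2314.0)/2 ≈ 23.997 mm ≈ 24.0 mm.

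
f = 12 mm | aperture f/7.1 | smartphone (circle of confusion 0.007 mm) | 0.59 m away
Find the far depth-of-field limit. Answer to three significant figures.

0.737 m

Hyperfocal distance H = f²/(N·c) + f = 12²/(7.1 × 0.007) + 12 = 144/0.0497 + 12 ≈ 2909.4 mm ≈ 2.909 m.
Far limit Df = s·(H − f)/(H − s) = 590 × (2909.4 − 12) / (2909.4 − 590) = 590 × 2897.4 / 2319.4 ≈ 737.03 mm ≈ 0.737 m.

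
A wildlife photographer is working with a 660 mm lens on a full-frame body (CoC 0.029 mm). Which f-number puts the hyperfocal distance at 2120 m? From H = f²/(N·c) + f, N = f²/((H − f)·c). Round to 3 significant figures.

f/7.09

Rearrange H = f²/(N·c) + f for N: N = f² / ((H − f)·c).
N = 660² / ((2120000 − 660) × 0.029) = 435600 / 61461 ≈ 7.09.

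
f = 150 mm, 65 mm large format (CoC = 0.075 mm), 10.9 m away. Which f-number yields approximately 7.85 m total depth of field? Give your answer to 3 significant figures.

f/9

Write h = H − f = f²/(N·c). The thin-lens limits are Dn = s·h/(h + (s−f)) and Df = s·h/(h − (s−f)), so DoF = Df − Dn = 2·s·(s−f)·h / (h² − (s−f)²).
That is a quadratic in h: DoF·h² − 2·s·(s−f)·h − DoF·(s−f)² = 0 ⇒ h = (s−f)·(s + √(s² + DoF²)) / DoF = 10750 × (10900 + √(10900² + 7850²)) / 7850 = 10750 × (10900 + 13432.5) / 7850 ≈ 33322 mm.
Then N = f²/(c·h) = 150² / (0.075 × 33322) = 22500 / 2499.1 ≈ 9.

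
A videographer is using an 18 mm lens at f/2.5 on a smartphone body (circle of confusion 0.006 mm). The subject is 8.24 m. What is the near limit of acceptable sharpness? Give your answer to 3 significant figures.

5.97 m

Hyperfocal distance H = f²/(N·c) + f = 18²/(2.5 × 0.006) + 18 = 324/0.015 + 18 ≈ 21618.0 mm ≈ 21.62 m.
Near limit Dn = s·(H − f)/(H + s − 2f) = 8240 × (21618.0 − 18) / (21618.0 + 8240 − 2 × 18) = 8240 × 21600.0 / 29822.0 ≈ 5968.2 mm ≈ 5.97 m.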